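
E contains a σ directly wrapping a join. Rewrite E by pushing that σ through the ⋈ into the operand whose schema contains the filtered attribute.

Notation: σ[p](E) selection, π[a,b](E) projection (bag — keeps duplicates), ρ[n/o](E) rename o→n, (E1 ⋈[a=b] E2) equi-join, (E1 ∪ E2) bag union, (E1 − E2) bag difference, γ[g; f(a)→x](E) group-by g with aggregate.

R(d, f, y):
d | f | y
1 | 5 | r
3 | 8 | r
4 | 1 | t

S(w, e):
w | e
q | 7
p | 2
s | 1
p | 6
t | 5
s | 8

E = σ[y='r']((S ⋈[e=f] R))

σ filters on y, owned by the right side.
E' = (S ⋈[e=f] σ[y='r'](R))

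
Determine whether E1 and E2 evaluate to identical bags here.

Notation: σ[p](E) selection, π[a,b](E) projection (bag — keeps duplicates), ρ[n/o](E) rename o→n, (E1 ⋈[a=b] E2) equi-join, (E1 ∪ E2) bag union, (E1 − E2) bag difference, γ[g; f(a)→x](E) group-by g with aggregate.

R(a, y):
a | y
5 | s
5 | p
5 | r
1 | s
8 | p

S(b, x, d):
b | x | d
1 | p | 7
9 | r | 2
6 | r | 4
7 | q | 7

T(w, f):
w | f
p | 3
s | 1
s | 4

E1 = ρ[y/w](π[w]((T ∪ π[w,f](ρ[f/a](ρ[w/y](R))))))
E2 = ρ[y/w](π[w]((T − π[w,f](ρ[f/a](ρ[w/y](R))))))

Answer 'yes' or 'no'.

E1 row counts bottom-up:
  T → 3
  R → 5
  ρ[w/y](R) → 5
  ρ[f/a](ρ[w/y](R)) → 5
  π[w,f](ρ[f/a](ρ[w/y](R))) → 5
  (T ∪ π[w,f](ρ[f/a](ρ[w/y](R)))) → 8
  π[w]((T ∪ π[w,f](ρ[f/a](ρ[w/y](R))))) → 8
  ρ[y/w](π[w]((T ∪ π[w,f](ρ[f/a](ρ[w/y](R)))))) → 8
E2 row counts bottom-up:
  T → 3
  R → 5
  ρ[w/y](R) → 5
  ρ[f/a](ρ[w/y](R)) → 5
  π[w,f](ρ[f/a](ρ[w/y](R))) → 5
  (T − π[w,f](ρ[f/a](ρ[w/y](R)))) → 2
  π[w]((T − π[w,f](ρ[f/a](ρ[w/y](R))))) → 2
  ρ[y/w](π[w]((T − π[w,f](ρ[f/a](ρ[w/y](R)))))) → 2

E1 result:
y
p
p
p
r
s
s
s
s
E2 result:
y
p
s
Witness: ('s',) appears 4× in E1 but 1× in E2.

no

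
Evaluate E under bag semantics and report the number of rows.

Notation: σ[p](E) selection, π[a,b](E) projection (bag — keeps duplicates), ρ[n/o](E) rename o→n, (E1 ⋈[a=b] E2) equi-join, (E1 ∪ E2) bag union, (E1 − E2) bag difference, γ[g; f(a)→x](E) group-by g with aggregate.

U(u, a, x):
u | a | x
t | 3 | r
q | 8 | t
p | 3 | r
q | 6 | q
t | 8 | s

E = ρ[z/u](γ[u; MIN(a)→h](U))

Subexpression sizes:
  U → 5
  γ[u; MIN(a)→h](U) → 3
  ρ[z/u](γ[u; MIN(a)→h](U)) → 3

|E| = 3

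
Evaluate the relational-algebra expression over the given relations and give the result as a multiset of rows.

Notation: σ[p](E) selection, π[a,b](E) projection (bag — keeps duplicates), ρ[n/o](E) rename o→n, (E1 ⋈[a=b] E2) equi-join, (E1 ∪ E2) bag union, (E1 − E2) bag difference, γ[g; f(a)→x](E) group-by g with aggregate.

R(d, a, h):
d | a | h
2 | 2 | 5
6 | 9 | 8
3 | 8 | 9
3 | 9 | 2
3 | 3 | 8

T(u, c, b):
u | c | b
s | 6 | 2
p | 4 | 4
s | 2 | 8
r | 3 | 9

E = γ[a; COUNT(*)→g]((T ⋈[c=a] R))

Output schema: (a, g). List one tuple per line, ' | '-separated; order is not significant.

Row counts bottom-up:
  T → 4
  R → 5
  (T ⋈[c=a] R) → 2
  γ[a; COUNT(*)→g]((T ⋈[c=a] R)) → 2

== RESULT ==
a | g
2 | 1
3 | 1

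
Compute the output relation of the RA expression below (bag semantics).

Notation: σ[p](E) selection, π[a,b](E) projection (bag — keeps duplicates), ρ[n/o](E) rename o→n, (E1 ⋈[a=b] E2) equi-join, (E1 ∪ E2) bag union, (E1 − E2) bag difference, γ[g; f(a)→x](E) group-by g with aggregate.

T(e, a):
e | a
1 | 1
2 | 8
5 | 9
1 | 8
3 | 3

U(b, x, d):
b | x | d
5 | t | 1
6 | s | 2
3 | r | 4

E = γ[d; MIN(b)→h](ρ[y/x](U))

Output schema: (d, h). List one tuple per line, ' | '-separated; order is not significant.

Row counts bottom-up:
  U → 3
  ρ[y/x](U) → 3
  γ[d; MIN(b)→h](ρ[y/x](U)) → 3

== RESULT ==
d | h
1 | 5
2 | 6
4 | 3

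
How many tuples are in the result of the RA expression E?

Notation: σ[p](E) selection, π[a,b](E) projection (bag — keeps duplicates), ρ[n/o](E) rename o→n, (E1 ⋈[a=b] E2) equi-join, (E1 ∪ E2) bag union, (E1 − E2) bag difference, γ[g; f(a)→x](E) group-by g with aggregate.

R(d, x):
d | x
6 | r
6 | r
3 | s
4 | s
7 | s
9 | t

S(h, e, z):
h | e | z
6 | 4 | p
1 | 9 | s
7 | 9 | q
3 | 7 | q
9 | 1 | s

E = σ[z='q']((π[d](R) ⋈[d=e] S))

Per-node cardinality:
  R → 6
  π[d](R) → 6
  S → 5
  (π[d](R) ⋈[d=e] S) → 4
  σ[z='q']((π[d](R) ⋈[d=e] S)) → 2

|E| = 2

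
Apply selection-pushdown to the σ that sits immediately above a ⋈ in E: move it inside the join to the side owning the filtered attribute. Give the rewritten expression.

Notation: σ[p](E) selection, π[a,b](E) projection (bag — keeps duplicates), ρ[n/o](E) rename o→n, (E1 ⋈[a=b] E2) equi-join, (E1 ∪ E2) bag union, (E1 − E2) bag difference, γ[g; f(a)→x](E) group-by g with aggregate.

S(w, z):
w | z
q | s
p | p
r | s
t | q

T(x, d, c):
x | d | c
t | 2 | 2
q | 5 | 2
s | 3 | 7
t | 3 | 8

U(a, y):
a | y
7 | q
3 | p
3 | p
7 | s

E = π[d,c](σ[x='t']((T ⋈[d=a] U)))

σ filters on x, owned by the left side.
E' = π[d,c]((σ[x='t'](T) ⋈[d=a] U))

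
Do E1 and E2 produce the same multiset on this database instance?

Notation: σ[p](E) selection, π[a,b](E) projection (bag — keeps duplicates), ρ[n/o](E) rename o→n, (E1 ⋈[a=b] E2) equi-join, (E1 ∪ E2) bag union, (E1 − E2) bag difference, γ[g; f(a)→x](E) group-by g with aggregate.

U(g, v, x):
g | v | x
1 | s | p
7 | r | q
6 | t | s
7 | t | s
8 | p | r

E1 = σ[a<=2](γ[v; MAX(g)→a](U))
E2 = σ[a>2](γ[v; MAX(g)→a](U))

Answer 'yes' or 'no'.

E1 subexpression sizes:
  U → 5
  γ[v; MAX(g)→a](U) → 4
  σ[a<=2](γ[v; MAX(g)→a](U)) → 1
E2 subexpression sizes:
  U → 5
  γ[v; MAX(g)→a](U) → 4
  σ[a>2](γ[v; MAX(g)→a](U)) → 3

E1 result:
v | a
s | 1
E2 result:
v | a
p | 8
r | 7
t | 7
Witness: ('r', 7) appears 0× in E1 but 1× in E2.

no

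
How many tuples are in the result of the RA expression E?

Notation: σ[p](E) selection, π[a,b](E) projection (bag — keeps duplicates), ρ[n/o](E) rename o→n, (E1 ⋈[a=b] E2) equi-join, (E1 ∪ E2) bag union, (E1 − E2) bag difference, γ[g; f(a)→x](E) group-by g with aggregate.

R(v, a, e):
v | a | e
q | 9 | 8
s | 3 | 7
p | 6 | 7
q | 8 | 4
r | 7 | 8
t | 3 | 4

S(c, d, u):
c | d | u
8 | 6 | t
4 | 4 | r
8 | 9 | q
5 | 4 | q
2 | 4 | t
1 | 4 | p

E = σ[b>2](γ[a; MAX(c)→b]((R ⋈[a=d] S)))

Subexpression sizes:
  R → 6
  S → 6
  (R ⋈[a=d] S) → 2
  γ[a; MAX(c)→b]((R ⋈[a=d] S)) → 2
  σ[b>2](γ[a; MAX(c)→b]((R ⋈[a=d] S))) → 2

|E| = 2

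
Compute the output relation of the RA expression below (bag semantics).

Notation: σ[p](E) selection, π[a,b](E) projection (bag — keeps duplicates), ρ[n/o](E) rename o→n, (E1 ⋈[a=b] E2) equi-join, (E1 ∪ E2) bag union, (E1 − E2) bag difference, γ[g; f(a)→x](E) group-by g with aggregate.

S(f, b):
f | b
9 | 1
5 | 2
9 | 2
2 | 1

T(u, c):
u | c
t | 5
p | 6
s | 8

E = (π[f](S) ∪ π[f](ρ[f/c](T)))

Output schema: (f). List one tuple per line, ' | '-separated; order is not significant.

Stepwise |·|:
  S → 4
  π[f](S) → 4
  T → 3
  ρ[f/c](T) → 3
  π[f](ρ[f/c](T)) → 3
  (π[f](S) ∪ π[f](ρ[f/c](T))) → 7

== RESULT ==
f
2
5
5
6
8
9
9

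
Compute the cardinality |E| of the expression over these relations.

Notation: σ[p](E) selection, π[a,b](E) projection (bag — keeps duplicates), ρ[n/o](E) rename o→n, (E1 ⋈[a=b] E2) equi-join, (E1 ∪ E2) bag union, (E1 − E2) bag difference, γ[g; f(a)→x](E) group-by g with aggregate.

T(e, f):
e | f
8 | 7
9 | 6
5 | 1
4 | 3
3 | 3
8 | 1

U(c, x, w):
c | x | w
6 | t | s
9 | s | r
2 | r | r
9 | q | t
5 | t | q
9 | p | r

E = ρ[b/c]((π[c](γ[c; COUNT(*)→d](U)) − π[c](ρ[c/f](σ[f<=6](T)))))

Subexpression sizes:
  U → 6
  γ[c; COUNT(*)→d](U) → 4
  π[c](γ[c; COUNT(*)→d](U)) → 4
  T → 6
  σ[f<=6](T) → 5
  ρ[c/f](σ[f<=6](T)) → 5
  π[c](ρ[c/f](σ[f<=6](T))) → 5
  (π[c](γ[c; COUNT(*)→d](U)) − π[c](ρ[c/f](σ[f<=6](T)))) → 3
  ρ[b/c]((π[c](γ[c; COUNT(*)→d](U)) − π[c](ρ[c/f](σ[f<=6](T))))) → 3

|E| = 3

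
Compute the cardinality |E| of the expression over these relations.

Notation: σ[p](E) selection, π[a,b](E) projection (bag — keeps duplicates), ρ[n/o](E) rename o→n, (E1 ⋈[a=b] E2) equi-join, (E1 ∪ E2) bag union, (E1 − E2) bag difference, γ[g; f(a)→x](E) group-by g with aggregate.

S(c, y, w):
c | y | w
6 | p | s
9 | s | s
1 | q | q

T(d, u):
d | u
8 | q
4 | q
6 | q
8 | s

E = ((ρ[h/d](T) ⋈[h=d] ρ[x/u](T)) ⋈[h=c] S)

Stepwise |·|:
  T → 4
  ρ[h/d](T) → 4
  T → 4
  ρ[x/u](T) → 4
  (ρ[h/d](T) ⋈[h=d] ρ[x/u](T)) → 6
  S → 3
  ((ρ[h/d](T) ⋈[h=d] ρ[x/u](T)) ⋈[h=c] S) → 1

|E| = 1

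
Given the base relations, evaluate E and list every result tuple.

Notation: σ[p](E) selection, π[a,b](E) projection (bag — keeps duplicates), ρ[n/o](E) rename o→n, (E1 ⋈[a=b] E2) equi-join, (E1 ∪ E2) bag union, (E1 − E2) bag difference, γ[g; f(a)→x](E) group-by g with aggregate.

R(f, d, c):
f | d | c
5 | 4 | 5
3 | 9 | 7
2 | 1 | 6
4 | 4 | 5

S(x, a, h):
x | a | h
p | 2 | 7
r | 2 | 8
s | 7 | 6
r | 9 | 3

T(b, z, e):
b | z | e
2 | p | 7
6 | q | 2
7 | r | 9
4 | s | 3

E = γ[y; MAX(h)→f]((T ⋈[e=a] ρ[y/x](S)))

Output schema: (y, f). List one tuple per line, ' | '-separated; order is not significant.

Subexpression sizes:
  T → 4
  S → 4
  ρ[y/x](S) → 4
  (T ⋈[e=a] ρ[y/x](S)) → 4
  γ[y; MAX(h)→f]((T ⋈[e=a] ρ[y/x](S))) → 3

== RESULT ==
y | f
p | 7
r | 8
s | 6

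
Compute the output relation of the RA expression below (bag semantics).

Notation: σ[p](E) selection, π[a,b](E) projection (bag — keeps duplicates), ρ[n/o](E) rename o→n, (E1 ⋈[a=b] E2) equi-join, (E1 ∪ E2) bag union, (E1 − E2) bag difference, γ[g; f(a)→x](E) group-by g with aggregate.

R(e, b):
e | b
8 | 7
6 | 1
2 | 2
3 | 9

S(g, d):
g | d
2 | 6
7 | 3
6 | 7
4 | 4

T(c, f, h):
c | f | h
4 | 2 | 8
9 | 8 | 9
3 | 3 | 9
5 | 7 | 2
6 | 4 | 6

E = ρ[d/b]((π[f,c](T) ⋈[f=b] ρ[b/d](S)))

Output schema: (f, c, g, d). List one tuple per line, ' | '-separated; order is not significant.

Per-node cardinality:
  T → 5
  π[f,c](T) → 5
  S → 4
  ρ[b/d](S) → 4
  (π[f,c](T) ⋈[f=b] ρ[b/d](S)) → 3
  ρ[d/b]((π[f,c](T) ⋈[f=b] ρ[b/d](S))) → 3

== RESULT ==
f | c | g | d
3 | 3 | 7 | 3
4 | 6 | 4 | 4
7 | 5 | 6 | 7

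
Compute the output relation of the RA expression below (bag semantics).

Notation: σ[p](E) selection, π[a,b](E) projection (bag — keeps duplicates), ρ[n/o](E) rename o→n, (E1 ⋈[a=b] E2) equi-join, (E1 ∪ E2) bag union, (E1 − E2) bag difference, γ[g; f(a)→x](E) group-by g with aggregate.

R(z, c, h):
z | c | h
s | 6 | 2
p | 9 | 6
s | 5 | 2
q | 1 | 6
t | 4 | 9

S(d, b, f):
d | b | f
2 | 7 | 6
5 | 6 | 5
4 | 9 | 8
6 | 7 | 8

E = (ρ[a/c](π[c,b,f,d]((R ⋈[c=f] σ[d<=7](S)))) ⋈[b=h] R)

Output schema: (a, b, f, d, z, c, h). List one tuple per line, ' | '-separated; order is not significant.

Per-node cardinality:
  R → 5
  S → 4
  σ[d<=7](S) → 4
  (R ⋈[c=f] σ[d<=7](S)) → 2
  π[c,b,f,d]((R ⋈[c=f] σ[d<=7](S))) → 2
  ρ[a/c](π[c,b,f,d]((R ⋈[c=f] σ[d<=7](S)))) → 2
  R → 5
  (ρ[a/c](π[c,b,f,d]((R ⋈[c=f] σ[d<=7](S)))) ⋈[b=h] R) → 2

== RESULT ==
a | b | f | d | z | c | h
5 | 6 | 5 | 5 | p | 9 | 6
5 | 6 | 5 | 5 | q | 1 | 6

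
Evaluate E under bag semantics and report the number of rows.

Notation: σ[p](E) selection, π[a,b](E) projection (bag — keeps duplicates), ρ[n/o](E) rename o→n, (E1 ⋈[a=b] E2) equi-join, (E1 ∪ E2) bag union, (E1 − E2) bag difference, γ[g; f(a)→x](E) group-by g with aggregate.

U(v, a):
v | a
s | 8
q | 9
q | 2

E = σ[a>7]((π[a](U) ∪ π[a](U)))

Subexpression sizes:
  U → 3
  π[a](U) → 3
  U → 3
  π[a](U) → 3
  (π[a](U) ∪ π[a](U)) → 6
  σ[a>7]((π[a](U) ∪ π[a](U))) → 4

|E| = 4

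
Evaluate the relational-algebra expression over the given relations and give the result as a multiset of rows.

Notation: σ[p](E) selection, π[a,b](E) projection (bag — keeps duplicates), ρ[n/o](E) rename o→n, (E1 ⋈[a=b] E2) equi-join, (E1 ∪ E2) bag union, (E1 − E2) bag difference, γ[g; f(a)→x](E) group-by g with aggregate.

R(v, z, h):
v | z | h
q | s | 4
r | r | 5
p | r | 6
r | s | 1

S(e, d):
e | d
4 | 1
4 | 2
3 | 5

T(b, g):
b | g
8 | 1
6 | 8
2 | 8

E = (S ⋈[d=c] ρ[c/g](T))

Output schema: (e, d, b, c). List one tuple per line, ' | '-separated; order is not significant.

Subexpression sizes:
  S → 3
  T → 3
  ρ[c/g](T) → 3
  (S ⋈[d=c] ρ[c/g](T)) → 1

== RESULT ==
e | d | b | c
4 | 1 | 8 | 1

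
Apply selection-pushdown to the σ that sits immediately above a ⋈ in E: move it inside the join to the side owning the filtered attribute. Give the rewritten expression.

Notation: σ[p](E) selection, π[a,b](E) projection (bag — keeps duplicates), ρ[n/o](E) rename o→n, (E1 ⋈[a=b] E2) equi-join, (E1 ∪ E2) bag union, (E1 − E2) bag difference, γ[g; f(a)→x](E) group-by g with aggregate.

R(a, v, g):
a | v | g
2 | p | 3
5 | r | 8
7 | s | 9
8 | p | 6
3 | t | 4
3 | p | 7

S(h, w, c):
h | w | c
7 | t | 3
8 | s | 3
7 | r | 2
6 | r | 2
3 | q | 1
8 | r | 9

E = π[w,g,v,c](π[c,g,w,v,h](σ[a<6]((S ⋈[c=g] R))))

σ filters on a, owned by the right side.
E' = π[w,g,v,c](π[c,g,w,v,h]((S ⋈[c=g] σ[a<6](R))))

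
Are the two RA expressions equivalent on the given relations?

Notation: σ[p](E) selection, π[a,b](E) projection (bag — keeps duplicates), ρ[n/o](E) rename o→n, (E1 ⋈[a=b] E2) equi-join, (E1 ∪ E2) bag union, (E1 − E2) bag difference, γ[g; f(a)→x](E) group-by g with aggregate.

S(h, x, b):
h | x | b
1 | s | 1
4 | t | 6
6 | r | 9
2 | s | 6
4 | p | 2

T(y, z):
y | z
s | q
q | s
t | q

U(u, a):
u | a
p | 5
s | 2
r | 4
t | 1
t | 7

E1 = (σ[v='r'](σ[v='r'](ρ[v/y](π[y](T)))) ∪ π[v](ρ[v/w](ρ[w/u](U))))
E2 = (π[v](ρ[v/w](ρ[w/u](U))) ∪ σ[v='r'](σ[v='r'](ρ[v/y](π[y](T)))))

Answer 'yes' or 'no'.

E1 subexpression sizes:
  T → 3
  π[y](T) → 3
  ρ[v/y](π[y](T)) → 3
  σ[v='r'](ρ[v/y](π[y](T))) → 0
  σ[v='r'](σ[v='r'](ρ[v/y](π[y](T)))) → 0
  U → 5
  ρ[w/u](U) → 5
  ρ[v/w](ρ[w/u](U)) → 5
  π[v](ρ[v/w](ρ[w/u](U))) → 5
  (σ[v='r'](σ[v='r'](ρ[v/y](π[y](T)))) ∪ π[v](ρ[v/w](ρ[w/u](U)))) → 5
E2 subexpression sizes:
  U → 5
  ρ[w/u](U) → 5
  ρ[v/w](ρ[w/u](U)) → 5
  π[v](ρ[v/w](ρ[w/u](U))) → 5
  T → 3
  π[y](T) → 3
  ρ[v/y](π[y](T)) → 3
  σ[v='r'](ρ[v/y](π[y](T))) → 0
  σ[v='r'](σ[v='r'](ρ[v/y](π[y](T)))) → 0
  (π[v](ρ[v/w](ρ[w/u](U))) ∪ σ[v='r'](σ[v='r'](ρ[v/y](π[y](T))))) → 5

E1 and E2 produce the same multiset:
v
p
r
s
t
t

yes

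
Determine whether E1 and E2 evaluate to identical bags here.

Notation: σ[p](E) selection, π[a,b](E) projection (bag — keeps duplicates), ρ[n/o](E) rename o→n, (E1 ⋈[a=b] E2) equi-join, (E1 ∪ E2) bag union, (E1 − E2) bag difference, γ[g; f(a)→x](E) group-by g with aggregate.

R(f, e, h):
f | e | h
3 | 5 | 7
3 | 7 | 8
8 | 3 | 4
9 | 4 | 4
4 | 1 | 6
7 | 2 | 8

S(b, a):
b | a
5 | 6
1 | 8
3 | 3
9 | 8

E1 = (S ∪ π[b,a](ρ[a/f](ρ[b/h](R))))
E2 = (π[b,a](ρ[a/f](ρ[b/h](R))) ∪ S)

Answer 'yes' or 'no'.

E1 per-node cardinality:
  S → 4
  R → 6
  ρ[b/h](R) → 6
  ρ[a/f](ρ[b/h](R)) → 6
  π[b,a](ρ[a/f](ρ[b/h](R))) → 6
  (S ∪ π[b,a](ρ[a/f](ρ[b/h](R)))) → 10
E2 per-node cardinality:
  R → 6
  ρ[b/h](R) → 6
  ρ[a/f](ρ[b/h](R)) → 6
  π[b,a](ρ[a/f](ρ[b/h](R))) → 6
  S → 4
  (π[b,a](ρ[a/f](ρ[b/h](R))) ∪ S) → 10

E1 and E2 produce the same multiset:
b | a
1 | 8
3 | 3
4 | 8
4 | 9
5 | 6
6 | 4
7 | 3
8 | 3
8 | 7
9 | 8

yes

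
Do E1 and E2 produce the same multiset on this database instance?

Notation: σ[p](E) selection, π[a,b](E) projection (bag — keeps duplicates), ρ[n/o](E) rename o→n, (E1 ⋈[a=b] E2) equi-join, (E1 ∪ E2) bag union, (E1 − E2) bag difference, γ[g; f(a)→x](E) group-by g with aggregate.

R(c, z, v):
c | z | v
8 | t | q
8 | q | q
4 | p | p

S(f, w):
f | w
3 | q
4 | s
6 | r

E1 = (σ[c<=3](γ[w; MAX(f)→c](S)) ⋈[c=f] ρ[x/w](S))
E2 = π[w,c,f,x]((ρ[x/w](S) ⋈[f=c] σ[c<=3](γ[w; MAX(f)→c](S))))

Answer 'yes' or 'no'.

E1 row counts bottom-up:
  S → 3
  γ[w; MAX(f)→c](S) → 3
  σ[c<=3](γ[w; MAX(f)→c](S)) → 1
  S → 3
  ρ[x/w](S) → 3
  (σ[c<=3](γ[w; MAX(f)→c](S)) ⋈[c=f] ρ[x/w](S)) → 1
E2 row counts bottom-up:
  S → 3
  ρ[x/w](S) → 3
  S → 3
  γ[w; MAX(f)→c](S) → 3
  σ[c<=3](γ[w; MAX(f)→c](S)) → 1
  (ρ[x/w](S) ⋈[f=c] σ[c<=3](γ[w; MAX(f)→c](S))) → 1
  π[w,c,f,x]((ρ[x/w](S) ⋈[f=c] σ[c<=3](γ[w; MAX(f)→c](S)))) → 1

E1 and E2 produce the same multiset:
w | c | f | x
q | 3 | 3 | q

yes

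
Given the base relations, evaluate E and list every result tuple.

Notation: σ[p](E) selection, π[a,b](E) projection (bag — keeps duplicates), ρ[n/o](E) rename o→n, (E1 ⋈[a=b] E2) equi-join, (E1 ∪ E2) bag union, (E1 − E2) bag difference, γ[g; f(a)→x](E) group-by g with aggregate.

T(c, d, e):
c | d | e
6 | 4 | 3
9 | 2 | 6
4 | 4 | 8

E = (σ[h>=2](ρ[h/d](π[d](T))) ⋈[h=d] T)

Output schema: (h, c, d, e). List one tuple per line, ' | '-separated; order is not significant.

Subexpression sizes:
  T → 3
  π[d](T) → 3
  ρ[h/d](π[d](T)) → 3
  σ[h>=2](ρ[h/d](π[d](T))) → 3
  T → 3
  (σ[h>=2](ρ[h/d](π[d](T))) ⋈[h=d] T) → 5

== RESULT ==
h | c | d | e
2 | 9 | 2 | 6
4 | 4 | 4 | 8
4 | 4 | 4 | 8
4 | 6 | 4 | 3
4 | 6 | 4 | 3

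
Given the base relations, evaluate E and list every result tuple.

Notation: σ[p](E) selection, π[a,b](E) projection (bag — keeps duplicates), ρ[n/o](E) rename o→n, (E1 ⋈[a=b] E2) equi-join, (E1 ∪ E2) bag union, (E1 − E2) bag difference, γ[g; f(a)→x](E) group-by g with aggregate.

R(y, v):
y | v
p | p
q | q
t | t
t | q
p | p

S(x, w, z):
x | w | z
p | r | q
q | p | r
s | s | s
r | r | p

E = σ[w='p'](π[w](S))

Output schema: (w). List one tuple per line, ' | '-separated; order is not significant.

Row counts bottom-up:
  S → 4
  π[w](S) → 4
  σ[w='p'](π[w](S)) → 1

== RESULT ==
w
p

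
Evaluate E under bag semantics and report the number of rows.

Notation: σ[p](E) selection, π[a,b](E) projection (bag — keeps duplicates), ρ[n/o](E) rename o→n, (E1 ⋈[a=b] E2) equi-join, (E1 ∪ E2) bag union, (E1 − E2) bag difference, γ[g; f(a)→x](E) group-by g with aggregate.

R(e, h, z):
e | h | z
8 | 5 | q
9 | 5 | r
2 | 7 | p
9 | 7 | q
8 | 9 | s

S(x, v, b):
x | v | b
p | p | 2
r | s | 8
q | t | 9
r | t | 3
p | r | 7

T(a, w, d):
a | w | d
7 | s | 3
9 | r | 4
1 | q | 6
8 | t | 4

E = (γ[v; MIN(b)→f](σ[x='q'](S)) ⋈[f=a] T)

Subexpression sizes:
  S → 5
  σ[x='q'](S) → 1
  γ[v; MIN(b)→f](σ[x='q'](S)) → 1
  T → 4
  (γ[v; MIN(b)→f](σ[x='q'](S)) ⋈[f=a] T) → 1

|E| = 1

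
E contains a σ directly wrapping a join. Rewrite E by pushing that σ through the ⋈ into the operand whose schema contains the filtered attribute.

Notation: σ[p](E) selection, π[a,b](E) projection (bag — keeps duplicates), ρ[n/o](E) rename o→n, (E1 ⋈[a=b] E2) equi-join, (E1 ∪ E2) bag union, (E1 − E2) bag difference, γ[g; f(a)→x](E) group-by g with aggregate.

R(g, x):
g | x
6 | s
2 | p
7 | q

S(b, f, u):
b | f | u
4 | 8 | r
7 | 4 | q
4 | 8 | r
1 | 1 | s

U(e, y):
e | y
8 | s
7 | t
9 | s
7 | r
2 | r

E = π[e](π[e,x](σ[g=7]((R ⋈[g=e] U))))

σ filters on g, owned by the left side.
E' = π[e](π[e,x]((σ[g=7](R) ⋈[g=e] U)))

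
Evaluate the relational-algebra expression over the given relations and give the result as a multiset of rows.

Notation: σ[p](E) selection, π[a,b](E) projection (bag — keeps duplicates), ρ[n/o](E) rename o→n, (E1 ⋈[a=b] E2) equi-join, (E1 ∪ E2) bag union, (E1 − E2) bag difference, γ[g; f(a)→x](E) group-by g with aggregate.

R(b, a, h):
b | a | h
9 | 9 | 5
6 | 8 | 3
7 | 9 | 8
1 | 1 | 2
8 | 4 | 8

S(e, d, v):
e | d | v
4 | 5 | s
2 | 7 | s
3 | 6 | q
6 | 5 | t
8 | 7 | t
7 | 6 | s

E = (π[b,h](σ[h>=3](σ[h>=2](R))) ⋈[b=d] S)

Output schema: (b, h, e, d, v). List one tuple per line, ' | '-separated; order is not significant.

Subexpression sizes:
  R → 5
  σ[h>=2](R) → 5
  σ[h>=3](σ[h>=2](R)) → 4
  π[b,h](σ[h>=3](σ[h>=2](R))) → 4
  S → 6
  (π[b,h](σ[h>=3](σ[h>=2](R))) ⋈[b=d] S) → 4

== RESULT ==
b | h | e | d | v
6 | 3 | 3 | 6 | q
6 | 3 | 7 | 6 | s
7 | 8 | 2 | 7 | s
7 | 8 | 8 | 7 | t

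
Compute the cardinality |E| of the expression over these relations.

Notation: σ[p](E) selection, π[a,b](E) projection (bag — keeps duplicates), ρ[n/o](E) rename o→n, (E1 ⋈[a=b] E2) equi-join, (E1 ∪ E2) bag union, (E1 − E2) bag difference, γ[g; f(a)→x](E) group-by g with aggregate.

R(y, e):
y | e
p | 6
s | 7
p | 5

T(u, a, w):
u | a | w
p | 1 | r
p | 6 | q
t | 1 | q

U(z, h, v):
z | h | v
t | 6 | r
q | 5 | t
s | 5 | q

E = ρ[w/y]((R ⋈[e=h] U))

Row counts bottom-up:
  R → 3
  U → 3
  (R ⋈[e=h] U) → 3
  ρ[w/y]((R ⋈[e=h] U)) → 3

|E| = 3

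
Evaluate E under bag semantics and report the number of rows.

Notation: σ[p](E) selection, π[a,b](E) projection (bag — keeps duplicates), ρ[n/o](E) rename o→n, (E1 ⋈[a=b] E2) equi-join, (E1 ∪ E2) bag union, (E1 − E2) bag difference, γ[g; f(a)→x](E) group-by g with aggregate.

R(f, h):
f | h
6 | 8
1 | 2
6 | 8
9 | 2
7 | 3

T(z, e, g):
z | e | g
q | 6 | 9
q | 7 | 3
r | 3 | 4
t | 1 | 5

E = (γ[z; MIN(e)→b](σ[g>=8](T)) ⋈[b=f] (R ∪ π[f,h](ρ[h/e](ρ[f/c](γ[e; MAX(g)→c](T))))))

Row counts bottom-up:
  T → 4
  σ[g>=8](T) → 1
  γ[z; MIN(e)→b](σ[g>=8](T)) → 1
  R → 5
  T → 4
  γ[e; MAX(g)→c](T) → 4
  ρ[f/c](γ[e; MAX(g)→c](T)) → 4
  ρ[h/e](ρ[f/c](γ[e; MAX(g)→c](T))) → 4
  π[f,h](ρ[h/e](ρ[f/c](γ[e; MAX(g)→c](T)))) → 4
  (R ∪ π[f,h](ρ[h/e](ρ[f/c](γ[e; MAX(g)→c](T))))) → 9
  (γ[z; MIN(e)→b](σ[g>=8](T)) ⋈[b=f] (R ∪ π[f,h](ρ[h/e](ρ[f/c](γ[e; MAX(g)→c](T)))))) → 2

|E| = 2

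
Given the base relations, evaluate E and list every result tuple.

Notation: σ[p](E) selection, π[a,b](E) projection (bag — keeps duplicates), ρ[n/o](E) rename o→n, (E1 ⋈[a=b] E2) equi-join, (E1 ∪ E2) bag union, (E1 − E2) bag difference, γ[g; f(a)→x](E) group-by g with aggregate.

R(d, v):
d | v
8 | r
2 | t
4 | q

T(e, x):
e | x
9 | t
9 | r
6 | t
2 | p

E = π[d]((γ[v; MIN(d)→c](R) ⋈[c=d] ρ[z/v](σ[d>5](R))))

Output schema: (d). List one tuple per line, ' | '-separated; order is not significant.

Per-node cardinality:
  R → 3
  γ[v; MIN(d)→c](R) → 3
  R → 3
  σ[d>5](R) → 1
  ρ[z/v](σ[d>5](R)) → 1
  (γ[v; MIN(d)→c](R) ⋈[c=d] ρ[z/v](σ[d>5](R))) → 1
  π[d]((γ[v; MIN(d)→c](R) ⋈[c=d] ρ[z/v](σ[d>5](R)))) → 1

== RESULT ==
d
8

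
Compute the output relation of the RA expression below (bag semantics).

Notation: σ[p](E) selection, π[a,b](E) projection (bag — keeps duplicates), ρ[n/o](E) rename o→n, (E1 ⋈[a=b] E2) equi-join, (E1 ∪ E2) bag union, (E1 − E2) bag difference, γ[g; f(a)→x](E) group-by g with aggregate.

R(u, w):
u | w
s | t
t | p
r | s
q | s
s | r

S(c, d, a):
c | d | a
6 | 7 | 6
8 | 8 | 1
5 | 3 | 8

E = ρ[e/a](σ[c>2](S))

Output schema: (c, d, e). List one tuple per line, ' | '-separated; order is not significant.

Row counts bottom-up:
  S → 3
  σ[c>2](S) → 3
  ρ[e/a](σ[c>2](S)) → 3

== RESULT ==
c | d | e
5 | 3 | 8
6 | 7 | 6
8 | 8 | 1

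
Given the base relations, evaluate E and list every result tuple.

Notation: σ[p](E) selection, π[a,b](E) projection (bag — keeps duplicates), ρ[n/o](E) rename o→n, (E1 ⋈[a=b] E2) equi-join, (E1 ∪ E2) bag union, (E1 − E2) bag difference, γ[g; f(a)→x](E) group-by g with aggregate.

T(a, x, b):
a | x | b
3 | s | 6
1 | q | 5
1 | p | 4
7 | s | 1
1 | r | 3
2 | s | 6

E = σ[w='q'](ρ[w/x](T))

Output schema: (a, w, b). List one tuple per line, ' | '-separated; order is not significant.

Subexpression sizes:
  T → 6
  ρ[w/x](T) → 6
  σ[w='q'](ρ[w/x](T)) → 1

== RESULT ==
a | w | b
1 | q | 5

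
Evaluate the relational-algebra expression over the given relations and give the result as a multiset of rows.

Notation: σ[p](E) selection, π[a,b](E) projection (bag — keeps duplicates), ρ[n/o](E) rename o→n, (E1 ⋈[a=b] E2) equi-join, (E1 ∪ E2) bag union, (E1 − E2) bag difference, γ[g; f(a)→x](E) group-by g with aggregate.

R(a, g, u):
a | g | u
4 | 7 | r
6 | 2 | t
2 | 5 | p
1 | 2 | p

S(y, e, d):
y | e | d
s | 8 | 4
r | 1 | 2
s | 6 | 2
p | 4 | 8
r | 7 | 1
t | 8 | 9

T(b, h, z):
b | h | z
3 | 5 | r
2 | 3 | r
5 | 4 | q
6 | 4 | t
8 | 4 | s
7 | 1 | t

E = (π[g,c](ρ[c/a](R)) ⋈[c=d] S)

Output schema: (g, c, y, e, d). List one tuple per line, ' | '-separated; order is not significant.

Per-node cardinality:
  R → 4
  ρ[c/a](R) → 4
  π[g,c](ρ[c/a](R)) → 4
  S → 6
  (π[g,c](ρ[c/a](R)) ⋈[c=d] S) → 4

== RESULT ==
g | c | y | e | d
2 | 1 | r | 7 | 1
5 | 2 | r | 1 | 2
5 | 2 | s | 6 | 2
7 | 4 | s | 8 | 4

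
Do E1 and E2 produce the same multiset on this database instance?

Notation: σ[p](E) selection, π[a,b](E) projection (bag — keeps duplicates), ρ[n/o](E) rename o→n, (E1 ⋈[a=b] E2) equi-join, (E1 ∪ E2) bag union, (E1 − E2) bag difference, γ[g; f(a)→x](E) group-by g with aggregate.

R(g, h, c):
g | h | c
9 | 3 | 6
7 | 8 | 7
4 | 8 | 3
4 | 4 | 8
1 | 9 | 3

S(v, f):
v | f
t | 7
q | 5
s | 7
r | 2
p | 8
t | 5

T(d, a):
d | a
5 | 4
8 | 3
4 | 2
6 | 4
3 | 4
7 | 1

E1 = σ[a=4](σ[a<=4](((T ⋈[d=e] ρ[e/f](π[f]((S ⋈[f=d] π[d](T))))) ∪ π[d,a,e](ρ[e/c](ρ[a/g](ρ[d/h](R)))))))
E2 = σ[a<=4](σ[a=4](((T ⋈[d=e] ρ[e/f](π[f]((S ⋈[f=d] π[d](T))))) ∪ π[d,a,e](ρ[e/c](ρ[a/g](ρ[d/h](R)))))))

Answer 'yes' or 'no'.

E1 stepwise |·|:
  T → 6
  S → 6
  T → 6
  π[d](T) → 6
  (S ⋈[f=d] π[d](T)) → 5
  π[f]((S ⋈[f=d] π[d](T))) → 5
  ρ[e/f](π[f]((S ⋈[f=d] π[d](T)))) → 5
  (T ⋈[d=e] ρ[e/f](π[f]((S ⋈[f=d] π[d](T))))) → 5
  R → 5
  ρ[d/h](R) → 5
  ρ[a/g](ρ[d/h](R)) → 5
  ρ[e/c](ρ[a/g](ρ[d/h](R))) → 5
  π[d,a,e](ρ[e/c](ρ[a/g](ρ[d/h](R)))) → 5
  ((T ⋈[d=e] ρ[e/f](π[f]((S ⋈[f=d] π[d](T))))) ∪ π[d,a,e](ρ[e/c](ρ[a/g](ρ[d/h](R))))) → 10
  σ[a<=4](((T ⋈[d=e] ρ[e/f](π[f]((S ⋈[f=d] π[d](T))))) ∪ π[d,a,e](ρ[e/c](ρ[a/g](ρ[d/h](R)))))) → 8
  σ[a=4](σ[a<=4](((T ⋈[d=e] ρ[e/f](π[f]((S ⋈[f=d] π[d](T))))) ∪ π[d,a,e](ρ[e/c](ρ[a/g](ρ[d/h](R))))))) → 4
E2 stepwise |·|:
  T → 6
  S → 6
  T → 6
  π[d](T) → 6
  (S ⋈[f=d] π[d](T)) → 5
  π[f]((S ⋈[f=d] π[d](T))) → 5
  ρ[e/f](π[f]((S ⋈[f=d] π[d](T)))) → 5
  (T ⋈[d=e] ρ[e/f](π[f]((S ⋈[f=d] π[d](T))))) → 5
  R → 5
  ρ[d/h](R) → 5
  ρ[a/g](ρ[d/h](R)) → 5
  ρ[e/c](ρ[a/g](ρ[d/h](R))) → 5
  π[d,a,e](ρ[e/c](ρ[a/g](ρ[d/h](R)))) → 5
  ((T ⋈[d=e] ρ[e/f](π[f]((S ⋈[f=d] π[d](T))))) ∪ π[d,a,e](ρ[e/c](ρ[a/g](ρ[d/h](R))))) → 10
  σ[a=4](((T ⋈[d=e] ρ[e/f](π[f]((S ⋈[f=d] π[d](T))))) ∪ π[d,a,e](ρ[e/c](ρ[a/g](ρ[d/h](R)))))) → 4
  σ[a<=4](σ[a=4](((T ⋈[d=e] ρ[e/f](π[f]((S ⋈[f=d] π[d](T))))) ∪ π[d,a,e](ρ[e/c](ρ[a/g](ρ[d/h](R))))))) → 4

E1 and E2 produce the same multiset:
d | a | e
4 | 4 | 8
5 | 4 | 5
5 | 4 | 5
8 | 4 | 3

yes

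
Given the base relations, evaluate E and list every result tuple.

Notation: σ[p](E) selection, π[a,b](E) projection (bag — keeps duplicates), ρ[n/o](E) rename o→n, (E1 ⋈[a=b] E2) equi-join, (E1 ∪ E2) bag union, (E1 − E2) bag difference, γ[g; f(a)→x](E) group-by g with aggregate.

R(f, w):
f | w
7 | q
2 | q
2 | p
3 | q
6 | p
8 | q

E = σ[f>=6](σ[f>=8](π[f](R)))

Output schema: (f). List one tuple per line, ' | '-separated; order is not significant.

Subexpression sizes:
  R → 6
  π[f](R) → 6
  σ[f>=8](π[f](R)) → 1
  σ[f>=6](σ[f>=8](π[f](R))) → 1

== RESULT ==
f
8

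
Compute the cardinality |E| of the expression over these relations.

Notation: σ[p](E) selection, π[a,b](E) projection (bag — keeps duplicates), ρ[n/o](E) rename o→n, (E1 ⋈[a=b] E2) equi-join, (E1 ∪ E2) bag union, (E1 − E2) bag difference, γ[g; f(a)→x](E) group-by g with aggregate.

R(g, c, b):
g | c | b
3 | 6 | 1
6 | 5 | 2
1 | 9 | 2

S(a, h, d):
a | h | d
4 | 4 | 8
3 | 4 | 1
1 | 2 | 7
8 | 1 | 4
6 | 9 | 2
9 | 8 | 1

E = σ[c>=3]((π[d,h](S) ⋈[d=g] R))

Stepwise |·|:
  S → 6
  π[d,h](S) → 6
  R → 3
  (π[d,h](S) ⋈[d=g] R) → 2
  σ[c>=3]((π[d,h](S) ⋈[d=g] R)) → 2

|E| = 2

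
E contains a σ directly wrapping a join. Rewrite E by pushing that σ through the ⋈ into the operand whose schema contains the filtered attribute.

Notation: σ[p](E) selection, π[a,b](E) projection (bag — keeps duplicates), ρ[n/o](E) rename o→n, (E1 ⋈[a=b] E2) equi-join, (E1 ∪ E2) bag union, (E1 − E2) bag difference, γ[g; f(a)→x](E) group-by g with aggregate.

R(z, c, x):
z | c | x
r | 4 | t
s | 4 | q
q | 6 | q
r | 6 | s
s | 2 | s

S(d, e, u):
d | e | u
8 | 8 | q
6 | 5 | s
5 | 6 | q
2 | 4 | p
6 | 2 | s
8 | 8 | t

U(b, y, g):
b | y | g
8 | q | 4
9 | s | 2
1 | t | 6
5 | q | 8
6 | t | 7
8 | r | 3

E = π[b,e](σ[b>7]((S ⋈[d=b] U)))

σ filters on b, owned by the right side.
E' = π[b,e]((S ⋈[d=b] σ[b>7](U)))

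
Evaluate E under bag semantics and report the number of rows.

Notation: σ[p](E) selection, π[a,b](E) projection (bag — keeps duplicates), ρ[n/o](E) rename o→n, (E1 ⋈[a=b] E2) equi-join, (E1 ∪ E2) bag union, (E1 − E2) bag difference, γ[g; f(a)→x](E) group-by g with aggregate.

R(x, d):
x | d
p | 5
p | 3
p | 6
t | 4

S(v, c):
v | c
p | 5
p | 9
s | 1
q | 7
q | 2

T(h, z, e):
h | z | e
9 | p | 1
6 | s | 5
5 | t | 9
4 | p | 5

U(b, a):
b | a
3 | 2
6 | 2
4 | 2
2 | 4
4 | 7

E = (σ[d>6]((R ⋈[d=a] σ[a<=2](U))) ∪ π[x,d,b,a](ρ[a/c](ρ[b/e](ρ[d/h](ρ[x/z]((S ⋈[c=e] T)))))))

Stepwise |·|:
  R → 4
  U → 5
  σ[a<=2](U) → 3
  (R ⋈[d=a] σ[a<=2](U)) → 0
  σ[d>6]((R ⋈[d=a] σ[a<=2](U))) → 0
  S → 5
  T → 4
  (S ⋈[c=e] T) → 4
  ρ[x/z]((S ⋈[c=e] T)) → 4
  ρ[d/h](ρ[x/z]((S ⋈[c=e] T))) → 4
  ρ[b/e](ρ[d/h](ρ[x/z]((S ⋈[c=e] T)))) → 4
  ρ[a/c](ρ[b/e](ρ[d/h](ρ[x/z]((S ⋈[c=e] T))))) → 4
  π[x,d,b,a](ρ[a/c](ρ[b/e](ρ[d/h](ρ[x/z]((S ⋈[c=e] T)))))) → 4
  (σ[d>6]((R ⋈[d=a] σ[a<=2](U))) ∪ π[x,d,b,a](ρ[a/c](ρ[b/e](ρ[d/h](ρ[x/z]((S ⋈[c=e] T))))))) → 4

|E| = 4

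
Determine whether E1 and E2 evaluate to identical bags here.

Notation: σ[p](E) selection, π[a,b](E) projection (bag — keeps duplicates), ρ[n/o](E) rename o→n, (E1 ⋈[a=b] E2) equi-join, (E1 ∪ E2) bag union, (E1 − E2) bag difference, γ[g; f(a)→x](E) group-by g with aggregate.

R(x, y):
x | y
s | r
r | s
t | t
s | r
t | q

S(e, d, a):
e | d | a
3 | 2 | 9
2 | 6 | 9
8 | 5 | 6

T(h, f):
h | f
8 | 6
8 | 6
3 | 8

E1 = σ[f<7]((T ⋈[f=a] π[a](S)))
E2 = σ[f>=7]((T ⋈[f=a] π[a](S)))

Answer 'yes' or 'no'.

E1 per-node cardinality:
  T → 3
  S → 3
  π[a](S) → 3
  (T ⋈[f=a] π[a](S)) → 2
  σ[f<7]((T ⋈[f=a] π[a](S))) → 2
E2 per-node cardinality:
  T → 3
  S → 3
  π[a](S) → 3
  (T ⋈[f=a] π[a](S)) → 2
  σ[f>=7]((T ⋈[f=a] π[a](S))) → 0

E1 result:
h | f | a
8 | 6 | 6
8 | 6 | 6
E2 result:
h | f | a
(0 rows)
Witness: (8, 6, 6) appears 2× in E1 but 0× in E2.

no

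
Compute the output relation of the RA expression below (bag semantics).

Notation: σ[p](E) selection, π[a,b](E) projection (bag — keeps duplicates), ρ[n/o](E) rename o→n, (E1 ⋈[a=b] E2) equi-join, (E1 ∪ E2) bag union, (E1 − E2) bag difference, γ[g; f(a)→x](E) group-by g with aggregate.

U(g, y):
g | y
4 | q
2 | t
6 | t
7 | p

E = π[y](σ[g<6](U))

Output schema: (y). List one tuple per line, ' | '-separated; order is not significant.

Per-node cardinality:
  U → 4
  σ[g<6](U) → 2
  π[y](σ[g<6](U)) → 2

== RESULT ==
y
q
t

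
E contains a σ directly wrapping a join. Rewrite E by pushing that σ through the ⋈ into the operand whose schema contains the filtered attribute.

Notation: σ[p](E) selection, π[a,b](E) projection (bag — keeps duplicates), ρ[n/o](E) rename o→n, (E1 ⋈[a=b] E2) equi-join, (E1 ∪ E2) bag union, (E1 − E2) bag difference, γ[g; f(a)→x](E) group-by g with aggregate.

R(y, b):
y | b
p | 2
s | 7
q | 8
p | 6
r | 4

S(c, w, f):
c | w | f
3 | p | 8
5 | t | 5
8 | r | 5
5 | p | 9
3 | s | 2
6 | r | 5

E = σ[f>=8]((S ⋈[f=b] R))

σ filters on f, owned by the left side.
E' = (σ[f>=8](S) ⋈[f=b] R)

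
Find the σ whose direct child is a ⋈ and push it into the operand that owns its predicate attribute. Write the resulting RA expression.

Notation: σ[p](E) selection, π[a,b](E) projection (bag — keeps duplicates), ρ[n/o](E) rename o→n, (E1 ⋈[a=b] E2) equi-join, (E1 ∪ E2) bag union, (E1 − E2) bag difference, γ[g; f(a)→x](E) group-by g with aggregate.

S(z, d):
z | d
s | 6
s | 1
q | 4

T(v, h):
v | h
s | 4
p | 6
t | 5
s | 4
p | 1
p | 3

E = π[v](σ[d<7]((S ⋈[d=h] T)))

σ filters on d, owned by the left side.
E' = π[v]((σ[d<7](S) ⋈[d=h] T))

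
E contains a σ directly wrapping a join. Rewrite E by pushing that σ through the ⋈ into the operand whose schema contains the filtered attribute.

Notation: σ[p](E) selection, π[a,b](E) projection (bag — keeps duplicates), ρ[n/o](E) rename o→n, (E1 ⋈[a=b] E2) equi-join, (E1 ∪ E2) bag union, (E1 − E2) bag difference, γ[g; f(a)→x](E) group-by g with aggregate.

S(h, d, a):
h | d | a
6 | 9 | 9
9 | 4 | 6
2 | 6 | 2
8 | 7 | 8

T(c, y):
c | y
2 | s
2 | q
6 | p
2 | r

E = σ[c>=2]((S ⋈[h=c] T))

σ filters on c, owned by the right side.
E' = (S ⋈[h=c] σ[c>=2](T))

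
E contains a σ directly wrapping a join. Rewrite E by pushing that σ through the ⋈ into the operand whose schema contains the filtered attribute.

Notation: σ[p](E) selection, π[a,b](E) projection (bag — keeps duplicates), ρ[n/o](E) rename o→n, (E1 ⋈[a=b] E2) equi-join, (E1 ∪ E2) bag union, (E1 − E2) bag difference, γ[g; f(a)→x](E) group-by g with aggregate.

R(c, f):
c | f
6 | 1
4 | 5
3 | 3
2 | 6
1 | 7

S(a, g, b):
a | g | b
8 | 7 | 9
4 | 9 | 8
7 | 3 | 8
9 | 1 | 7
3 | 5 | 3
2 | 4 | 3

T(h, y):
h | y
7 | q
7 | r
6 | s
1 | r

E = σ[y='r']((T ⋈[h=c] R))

σ filters on y, owned by the left side.
E' = (σ[y='r'](T) ⋈[h=c] R)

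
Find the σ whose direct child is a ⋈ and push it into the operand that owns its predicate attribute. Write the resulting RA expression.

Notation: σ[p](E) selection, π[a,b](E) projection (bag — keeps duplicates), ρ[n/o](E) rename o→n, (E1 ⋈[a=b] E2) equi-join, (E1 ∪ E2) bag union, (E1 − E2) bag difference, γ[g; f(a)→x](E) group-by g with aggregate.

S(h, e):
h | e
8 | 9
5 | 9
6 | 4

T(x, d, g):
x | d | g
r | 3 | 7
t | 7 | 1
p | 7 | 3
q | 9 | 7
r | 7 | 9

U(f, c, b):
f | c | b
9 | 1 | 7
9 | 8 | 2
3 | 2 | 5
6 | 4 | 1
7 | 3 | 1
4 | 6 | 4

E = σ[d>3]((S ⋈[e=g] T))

σ filters on d, owned by the right side.
E' = (S ⋈[e=g] σ[d>3](T))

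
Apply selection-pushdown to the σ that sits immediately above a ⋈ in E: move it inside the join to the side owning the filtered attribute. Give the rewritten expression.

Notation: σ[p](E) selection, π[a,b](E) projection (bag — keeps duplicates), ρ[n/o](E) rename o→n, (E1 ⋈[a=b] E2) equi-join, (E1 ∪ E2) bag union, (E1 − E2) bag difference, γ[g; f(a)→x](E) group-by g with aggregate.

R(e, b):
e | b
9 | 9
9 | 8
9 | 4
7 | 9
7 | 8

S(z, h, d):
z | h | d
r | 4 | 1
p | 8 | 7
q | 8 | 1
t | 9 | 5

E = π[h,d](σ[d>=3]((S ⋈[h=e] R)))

σ filters on d, owned by the left side.
E' = π[h,d]((σ[d>=3](S) ⋈[h=e] R))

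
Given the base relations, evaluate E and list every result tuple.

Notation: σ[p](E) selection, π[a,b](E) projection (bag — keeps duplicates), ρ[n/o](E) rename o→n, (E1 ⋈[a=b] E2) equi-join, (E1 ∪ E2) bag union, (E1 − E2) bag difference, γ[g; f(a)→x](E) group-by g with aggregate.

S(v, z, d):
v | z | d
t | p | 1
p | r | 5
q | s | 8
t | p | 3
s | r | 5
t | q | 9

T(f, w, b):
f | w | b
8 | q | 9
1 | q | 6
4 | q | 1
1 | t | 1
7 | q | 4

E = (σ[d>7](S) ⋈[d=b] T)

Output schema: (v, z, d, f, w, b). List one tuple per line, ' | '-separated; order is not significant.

Row counts bottom-up:
  S → 6
  σ[d>7](S) → 2
  T → 5
  (σ[d>7](S) ⋈[d=b] T) → 1

== RESULT ==
v | z | d | f | w | b
t | q | 9 | 8 | q | 9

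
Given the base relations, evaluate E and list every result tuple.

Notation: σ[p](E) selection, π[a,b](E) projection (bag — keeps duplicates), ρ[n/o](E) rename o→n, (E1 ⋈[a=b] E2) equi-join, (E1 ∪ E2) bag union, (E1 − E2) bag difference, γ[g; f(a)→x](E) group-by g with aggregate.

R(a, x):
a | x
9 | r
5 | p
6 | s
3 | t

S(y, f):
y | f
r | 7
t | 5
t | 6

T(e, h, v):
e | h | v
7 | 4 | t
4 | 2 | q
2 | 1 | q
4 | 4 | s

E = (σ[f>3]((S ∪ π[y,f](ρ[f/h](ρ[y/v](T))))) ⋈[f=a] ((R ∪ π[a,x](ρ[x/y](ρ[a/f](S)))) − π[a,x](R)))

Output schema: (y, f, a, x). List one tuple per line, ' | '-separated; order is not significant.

Row counts bottom-up:
  S → 3
  T → 4
  ρ[y/v](T) → 4
  ρ[f/h](ρ[y/v](T)) → 4
  π[y,f](ρ[f/h](ρ[y/v](T))) → 4
  (S ∪ π[y,f](ρ[f/h](ρ[y/v](T)))) → 7
  σ[f>3]((S ∪ π[y,f](ρ[f/h](ρ[y/v](T))))) → 5
  R → 4
  S → 3
  ρ[a/f](S) → 3
  ρ[x/y](ρ[a/f](S)) → 3
  π[a,x](ρ[x/y](ρ[a/f](S))) → 3
  (R ∪ π[a,x](ρ[x/y](ρ[a/f](S)))) → 7
  R → 4
  π[a,x](R) → 4
  ((R ∪ π[a,x](ρ[x/y](ρ[a/f](S)))) − π[a,x](R)) → 3
  (σ[f>3]((S ∪ π[y,f](ρ[f/h](ρ[y/v](T))))) ⋈[f=a] ((R ∪ π[a,x](ρ[x/y](ρ[a/f](S)))) − π[a,x](R))) → 3

== RESULT ==
y | f | a | x
r | 7 | 7 | r
t | 5 | 5 | t
t | 6 | 6 | t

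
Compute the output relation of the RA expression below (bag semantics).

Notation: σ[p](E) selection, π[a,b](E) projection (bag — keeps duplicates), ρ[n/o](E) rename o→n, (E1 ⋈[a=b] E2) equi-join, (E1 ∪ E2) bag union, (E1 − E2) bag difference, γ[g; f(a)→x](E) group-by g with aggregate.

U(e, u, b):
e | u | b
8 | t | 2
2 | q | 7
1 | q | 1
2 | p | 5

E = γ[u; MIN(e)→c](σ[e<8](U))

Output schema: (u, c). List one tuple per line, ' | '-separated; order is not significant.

Row counts bottom-up:
  U → 4
  σ[e<8](U) → 3
  γ[u; MIN(e)→c](σ[e<8](U)) → 2

== RESULT ==
u | c
p | 2
q | 1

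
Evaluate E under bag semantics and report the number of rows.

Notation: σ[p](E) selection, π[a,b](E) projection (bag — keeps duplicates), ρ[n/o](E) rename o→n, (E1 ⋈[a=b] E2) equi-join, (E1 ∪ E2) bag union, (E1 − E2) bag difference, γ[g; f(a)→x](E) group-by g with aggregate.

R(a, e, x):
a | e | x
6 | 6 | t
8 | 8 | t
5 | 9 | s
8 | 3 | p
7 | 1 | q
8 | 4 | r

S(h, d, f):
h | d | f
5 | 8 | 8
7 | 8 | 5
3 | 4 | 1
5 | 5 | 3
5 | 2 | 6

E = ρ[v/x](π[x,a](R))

Stepwise |·|:
  R → 6
  π[x,a](R) → 6
  ρ[v/x](π[x,a](R)) → 6

|E| = 6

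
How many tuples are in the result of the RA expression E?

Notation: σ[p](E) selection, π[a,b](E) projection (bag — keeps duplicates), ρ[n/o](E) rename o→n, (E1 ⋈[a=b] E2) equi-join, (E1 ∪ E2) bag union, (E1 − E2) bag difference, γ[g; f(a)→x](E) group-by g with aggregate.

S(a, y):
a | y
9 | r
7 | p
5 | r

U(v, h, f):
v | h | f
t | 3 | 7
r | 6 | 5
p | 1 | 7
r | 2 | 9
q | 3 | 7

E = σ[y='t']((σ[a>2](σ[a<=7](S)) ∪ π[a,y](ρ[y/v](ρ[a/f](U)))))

Per-node cardinality:
  S → 3
  σ[a<=7](S) → 2
  σ[a>2](σ[a<=7](S)) → 2
  U → 5
  ρ[a/f](U) → 5
  ρ[y/v](ρ[a/f](U)) → 5
  π[a,y](ρ[y/v](ρ[a/f](U))) → 5
  (σ[a>2](σ[a<=7](S)) ∪ π[a,y](ρ[y/v](ρ[a/f](U)))) → 7
  σ[y='t']((σ[a>2](σ[a<=7](S)) ∪ π[a,y](ρ[y/v](ρ[a/f](U))))) → 1

|E| = 1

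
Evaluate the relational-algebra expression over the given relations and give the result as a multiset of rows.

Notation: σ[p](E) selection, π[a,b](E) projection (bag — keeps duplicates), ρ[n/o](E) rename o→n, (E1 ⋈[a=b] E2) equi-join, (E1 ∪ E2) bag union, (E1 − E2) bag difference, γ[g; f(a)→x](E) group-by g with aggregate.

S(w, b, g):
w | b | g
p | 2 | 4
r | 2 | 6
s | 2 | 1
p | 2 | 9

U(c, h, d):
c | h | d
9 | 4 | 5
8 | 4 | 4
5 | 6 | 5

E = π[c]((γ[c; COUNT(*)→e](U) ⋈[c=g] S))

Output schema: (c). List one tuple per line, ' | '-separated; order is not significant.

Row counts bottom-up:
  U → 3
  γ[c; COUNT(*)→e](U) → 3
  S → 4
  (γ[c; COUNT(*)→e](U) ⋈[c=g] S) → 1
  π[c]((γ[c; COUNT(*)→e](U) ⋈[c=g] S)) → 1

== RESULT ==
c
9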